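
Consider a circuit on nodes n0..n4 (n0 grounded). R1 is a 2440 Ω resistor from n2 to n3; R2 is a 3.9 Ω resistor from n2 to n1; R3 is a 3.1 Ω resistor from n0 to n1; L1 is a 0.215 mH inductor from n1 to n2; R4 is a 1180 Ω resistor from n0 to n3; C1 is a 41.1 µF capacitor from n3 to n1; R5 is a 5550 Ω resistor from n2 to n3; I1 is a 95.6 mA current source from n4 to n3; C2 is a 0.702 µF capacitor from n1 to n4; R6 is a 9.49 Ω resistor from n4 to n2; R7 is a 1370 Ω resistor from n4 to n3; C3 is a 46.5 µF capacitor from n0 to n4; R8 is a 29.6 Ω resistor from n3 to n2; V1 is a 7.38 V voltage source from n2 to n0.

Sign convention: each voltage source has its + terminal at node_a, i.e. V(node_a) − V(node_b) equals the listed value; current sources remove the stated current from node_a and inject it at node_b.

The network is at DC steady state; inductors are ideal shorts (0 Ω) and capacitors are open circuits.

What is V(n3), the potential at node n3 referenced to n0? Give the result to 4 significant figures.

Apply KCL at each of the 4 non-ground nodes and solve the resulting linear system.
Node n1: branches {R2, R3, L1, C1, C2} → V_1 = 7.380
Node n2: branches {R1, R2, L1, R5, R6, R8, V1} → V_2 = 7.380
Node n3: branches {R1, R4, C1, R5, I1, R7, R8} → V_3 = 9.847
Node n4: branches {I1, C2, R6, R7, C3} → V_4 = 6.496
Source currents: i(L1)=-2.381, i(V1)=-2.389

9.847 V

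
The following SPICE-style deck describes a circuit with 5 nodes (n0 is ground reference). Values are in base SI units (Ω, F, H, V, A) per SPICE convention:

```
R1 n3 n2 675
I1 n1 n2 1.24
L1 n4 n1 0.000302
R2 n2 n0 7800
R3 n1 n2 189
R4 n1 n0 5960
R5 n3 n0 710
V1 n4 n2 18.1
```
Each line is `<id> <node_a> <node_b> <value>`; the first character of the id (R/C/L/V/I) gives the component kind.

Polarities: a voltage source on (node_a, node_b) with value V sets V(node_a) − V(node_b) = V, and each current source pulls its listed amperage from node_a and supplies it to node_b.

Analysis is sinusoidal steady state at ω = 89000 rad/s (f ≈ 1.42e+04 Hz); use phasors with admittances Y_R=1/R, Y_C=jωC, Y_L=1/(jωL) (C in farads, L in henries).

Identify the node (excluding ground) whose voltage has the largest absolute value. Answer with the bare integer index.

1

Element admittances at ω=89000 rad/s:
  Y(R1) = 0.001481+0.000j S between n3,n2
  I1: injects 1.24 A into n2 (from n1)
  Y(L1) = 0.000-0.03721j S between n4,n1
  Y(R2) = 0.0001282+0.000j S between n2,n0
  Y(R3) = 0.005291+0.000j S between n1,n2
  Y(R4) = 0.0001678+0.000j S between n1,n0
  Y(R5) = 0.001408+0.000j S between n3,n0
  V1: constraint V(n4)−V(n2) = 18.1
Assemble and solve the 5×5 MNA system:
  V(n1)=10.82-29.42j  V(n2)=-2.136+5.805j  V(n3)=-1.095+2.976j  V(n4)=15.96+5.805j
  i(V1)=-1.310+0.1913j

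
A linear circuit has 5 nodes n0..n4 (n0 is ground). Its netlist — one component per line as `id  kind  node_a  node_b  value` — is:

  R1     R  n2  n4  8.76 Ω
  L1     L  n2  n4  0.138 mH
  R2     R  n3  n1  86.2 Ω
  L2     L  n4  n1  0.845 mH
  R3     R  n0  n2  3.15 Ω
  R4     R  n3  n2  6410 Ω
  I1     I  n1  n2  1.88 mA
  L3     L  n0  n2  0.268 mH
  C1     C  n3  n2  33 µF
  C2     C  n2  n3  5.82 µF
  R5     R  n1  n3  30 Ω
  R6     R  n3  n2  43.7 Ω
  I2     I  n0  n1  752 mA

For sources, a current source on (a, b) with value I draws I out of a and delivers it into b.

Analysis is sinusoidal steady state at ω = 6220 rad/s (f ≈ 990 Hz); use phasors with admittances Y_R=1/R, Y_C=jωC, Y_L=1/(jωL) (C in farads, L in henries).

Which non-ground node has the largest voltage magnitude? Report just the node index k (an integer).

Apply KCL at each of the 4 non-ground nodes and solve the resulting linear system.
Node n1: branches {R2, L2, I1, R5, I2} → V_1 = 1.799+5.419j
Node n2: branches {R1, L1, R3, R4, I1, L3, C1, C2, R6} → V_2 = 0.5182+0.9793j
Node n3: branches {R2, R4, C1, C2, R5, R6} → V_3 = 1.346+0.9740j
Node n4: branches {R1, L1, L2} → V_4 = 0.7488+1.583j

1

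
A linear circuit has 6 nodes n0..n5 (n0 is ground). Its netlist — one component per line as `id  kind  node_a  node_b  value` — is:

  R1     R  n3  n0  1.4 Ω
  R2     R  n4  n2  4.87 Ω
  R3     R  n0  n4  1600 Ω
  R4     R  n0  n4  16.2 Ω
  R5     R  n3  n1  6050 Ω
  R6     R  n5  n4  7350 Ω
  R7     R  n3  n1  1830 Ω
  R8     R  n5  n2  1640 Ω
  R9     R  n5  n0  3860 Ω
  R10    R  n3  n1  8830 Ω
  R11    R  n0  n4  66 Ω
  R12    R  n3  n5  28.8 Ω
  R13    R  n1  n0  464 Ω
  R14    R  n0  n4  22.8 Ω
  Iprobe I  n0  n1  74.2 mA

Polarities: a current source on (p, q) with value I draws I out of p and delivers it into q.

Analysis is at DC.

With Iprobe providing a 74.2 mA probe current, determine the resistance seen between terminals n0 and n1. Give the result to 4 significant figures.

R_eq = 335.7 Ω

Apply KCL at each of the 5 non-ground nodes and solve the resulting linear system.
Node n1: branches {R5, R7, R10, R13, Iprobe} → V_1 = 24.91
Node n2: branches {R2, R8} → V_2 = 0.0002520
Node n3: branches {R1, R5, R7, R10, R12} → V_3 = 0.02869
Node n4: branches {R2, R3, R4, R6, R11, R14} → V_4 = 0.0001699
Node n5: branches {R6, R8, R9, R12} → V_5 = 0.02789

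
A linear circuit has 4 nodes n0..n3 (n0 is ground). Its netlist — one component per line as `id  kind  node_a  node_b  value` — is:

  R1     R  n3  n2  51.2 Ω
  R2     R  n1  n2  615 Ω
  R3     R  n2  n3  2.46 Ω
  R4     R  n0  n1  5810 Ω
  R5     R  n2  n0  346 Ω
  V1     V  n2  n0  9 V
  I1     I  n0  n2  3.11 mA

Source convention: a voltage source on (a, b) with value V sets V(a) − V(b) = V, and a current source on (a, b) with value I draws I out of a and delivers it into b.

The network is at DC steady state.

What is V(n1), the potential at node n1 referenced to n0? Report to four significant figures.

Element admittances at DC:
  Y(R1) = 0.01953 S between n3,n2
  Y(R2) = 0.001626 S between n1,n2
  Y(R3) = 0.4065 S between n2,n3
  Y(R4) = 0.0001721 S between n0,n1
  Y(R5) = 0.002890 S between n2,n0
  V1: constraint V(n2)−V(n0) = 9
  I1: injects 0.00311 A into n2 (from n0)
Assemble and solve the 4×4 MNA system:
  V(n1)=8.139  V(n2)=9.000  V(n3)=9.000
  i(V1)=-0.02430

8.139 V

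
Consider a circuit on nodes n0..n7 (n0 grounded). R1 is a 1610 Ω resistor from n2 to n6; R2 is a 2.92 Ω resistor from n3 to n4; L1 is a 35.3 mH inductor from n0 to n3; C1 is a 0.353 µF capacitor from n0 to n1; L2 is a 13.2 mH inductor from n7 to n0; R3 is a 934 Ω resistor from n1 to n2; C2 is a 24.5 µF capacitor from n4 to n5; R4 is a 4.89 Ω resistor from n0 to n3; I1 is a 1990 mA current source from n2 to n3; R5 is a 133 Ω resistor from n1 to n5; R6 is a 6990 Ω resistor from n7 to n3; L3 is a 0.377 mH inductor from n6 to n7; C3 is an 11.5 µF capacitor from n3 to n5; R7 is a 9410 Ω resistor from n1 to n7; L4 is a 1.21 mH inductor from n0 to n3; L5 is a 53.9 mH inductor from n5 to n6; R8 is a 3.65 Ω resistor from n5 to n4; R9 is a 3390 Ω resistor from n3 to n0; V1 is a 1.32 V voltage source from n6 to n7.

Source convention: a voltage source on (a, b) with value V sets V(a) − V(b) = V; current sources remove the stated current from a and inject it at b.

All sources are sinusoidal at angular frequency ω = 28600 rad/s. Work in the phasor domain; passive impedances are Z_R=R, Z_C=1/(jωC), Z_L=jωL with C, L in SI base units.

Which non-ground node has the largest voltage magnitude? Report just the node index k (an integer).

2

Element admittances at ω=28600 rad/s:
  Y(R1) = 0.0006211+0.000j S between n2,n6
  Y(R2) = 0.3425+0.000j S between n3,n4
  Y(L1) = 0.000-0.0009905j S between n0,n3
  Y(C1) = 0.000+0.01010j S between n0,n1
  Y(L2) = 0.000-0.002649j S between n7,n0
  Y(R3) = 0.001071+0.000j S between n1,n2
  Y(C2) = 0.000+0.7007j S between n4,n5
  Y(R4) = 0.2045+0.000j S between n0,n3
  I1: injects 1.99 A into n3 (from n2)
  Y(R5) = 0.007519+0.000j S between n1,n5
  Y(R6) = 0.0001431+0.000j S between n7,n3
  Y(L3) = 0.000-0.09275j S between n6,n7
  Y(C3) = 0.000+0.3289j S between n3,n5
  Y(R7) = 0.0001063+0.000j S between n1,n7
  Y(L4) = 0.000-0.02890j S between n0,n3
  Y(L5) = 0.000-0.0006487j S between n5,n6
  Y(R8) = 0.2740+0.000j S between n5,n4
  Y(R9) = 0.0002950+0.000j S between n3,n0
  V1: constraint V(n6)−V(n7) = 1.32
Assemble and solve the 8×8 MNA system:
  V(n1)=-64.14+71.82j  V(n2)=-1236-35.27j  V(n3)=5.897+3.338j  V(n4)=5.586+4.705j  V(n5)=6.114+5.064j  V(n6)=-51.59-219.9j  V(n7)=-52.91-219.9j
  i(V1)=-0.5896+0.1996j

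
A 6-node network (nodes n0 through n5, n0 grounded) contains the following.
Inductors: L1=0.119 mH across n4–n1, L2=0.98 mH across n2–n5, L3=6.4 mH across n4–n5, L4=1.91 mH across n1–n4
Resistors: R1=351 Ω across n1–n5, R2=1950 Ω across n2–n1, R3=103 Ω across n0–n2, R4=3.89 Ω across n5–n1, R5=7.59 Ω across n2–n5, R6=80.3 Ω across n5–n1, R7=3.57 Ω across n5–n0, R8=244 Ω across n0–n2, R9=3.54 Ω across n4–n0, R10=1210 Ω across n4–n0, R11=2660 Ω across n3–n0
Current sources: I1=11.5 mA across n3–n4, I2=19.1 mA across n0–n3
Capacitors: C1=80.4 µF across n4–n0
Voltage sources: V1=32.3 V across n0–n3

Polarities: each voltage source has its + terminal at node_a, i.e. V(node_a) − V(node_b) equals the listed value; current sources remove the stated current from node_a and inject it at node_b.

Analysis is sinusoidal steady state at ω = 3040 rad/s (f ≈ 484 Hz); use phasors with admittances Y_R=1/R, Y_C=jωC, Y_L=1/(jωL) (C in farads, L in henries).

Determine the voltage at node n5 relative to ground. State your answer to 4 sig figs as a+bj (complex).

MNA unknowns: 5 node voltages V₁..V_5 plus 1 source current (V1)
L1: Y=0.000-2.764j on G[4,1]
R1: Y=0.002849+0.000j on G[1,5]
R2: Y=0.0005128+0.000j on G[2,1]
L2: Y=0.000-0.3357j on G[2,5]
R3: Y=0.009709+0.000j on G[0,2]
R4: Y=0.2571+0.000j on G[5,1]
R5: Y=0.1318+0.000j on G[2,5]
R6: Y=0.01245+0.000j on G[5,1]
R7: Y=0.2801+0.000j on G[5,0]
I1: z[3]−=0.0115, z[4]+=0.0115
R8: Y=0.004098+0.000j on G[0,2]
L3: Y=0.000-0.05140j on G[4,5]
R9: Y=0.2825+0.000j on G[4,0]
C1: Y=0.000+0.2444j on G[4,0]
R10: Y=0.0008264+0.000j on G[4,0]
L4: Y=0.000-0.1722j on G[1,4]
R11: Y=0.0003759+0.000j on G[3,0]
I2: z[0]−=0.0191, z[3]+=0.0191
V1: row V0−V3=32.3, i_V1 at 0,3
solve → V1=0.02064-0.01211j, V2=0.009195-0.007090j, V3=-32.30+0.000j, V4=0.02113-0.01108j, V5=0.009564-0.006874j
aux → i_V1=-0.01974+0.000j

0.009564-0.006874j V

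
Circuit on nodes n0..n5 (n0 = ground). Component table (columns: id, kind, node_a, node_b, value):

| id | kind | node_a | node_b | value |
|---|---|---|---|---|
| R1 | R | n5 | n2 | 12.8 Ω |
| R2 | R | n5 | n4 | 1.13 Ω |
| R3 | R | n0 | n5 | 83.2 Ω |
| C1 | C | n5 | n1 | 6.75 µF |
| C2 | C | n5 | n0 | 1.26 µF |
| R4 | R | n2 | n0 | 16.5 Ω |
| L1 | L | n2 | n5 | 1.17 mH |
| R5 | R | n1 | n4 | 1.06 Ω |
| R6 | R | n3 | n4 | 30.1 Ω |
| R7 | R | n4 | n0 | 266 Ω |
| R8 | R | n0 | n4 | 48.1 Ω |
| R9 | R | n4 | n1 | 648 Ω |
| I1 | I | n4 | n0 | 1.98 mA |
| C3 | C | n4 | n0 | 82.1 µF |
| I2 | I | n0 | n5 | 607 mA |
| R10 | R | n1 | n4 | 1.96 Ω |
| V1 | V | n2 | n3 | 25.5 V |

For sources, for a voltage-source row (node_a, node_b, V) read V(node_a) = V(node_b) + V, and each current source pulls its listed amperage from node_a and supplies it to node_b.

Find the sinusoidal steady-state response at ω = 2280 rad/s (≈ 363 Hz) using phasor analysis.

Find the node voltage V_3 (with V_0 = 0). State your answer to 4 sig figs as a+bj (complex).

MNA unknowns: 5 node voltages V₁..V_5 plus 1 source current (V1)
R1: Y=0.07812+0.000j on G[5,2]
R2: Y=0.8850+0.000j on G[5,4]
R3: Y=0.01202+0.000j on G[0,5]
C1: Y=0.000+0.01539j on G[5,1]
C2: Y=0.000+0.002873j on G[5,0]
R4: Y=0.06061+0.000j on G[2,0]
L1: Y=0.000-0.3749j on G[2,5]
R5: Y=0.9434+0.000j on G[1,4]
R6: Y=0.03322+0.000j on G[3,4]
R7: Y=0.003759+0.000j on G[4,0]
R8: Y=0.02079+0.000j on G[0,4]
R9: Y=0.001543+0.000j on G[4,1]
I1: z[4]−=0.00198, z[0]+=0.00198
C3: Y=0.000+0.1872j on G[4,0]
I2: z[0]−=0.607, z[5]+=0.607
R10: Y=0.5102+0.000j on G[1,4]
V1: row V2−V3=25.5, i_V1 at 2,3
solve → V1=0.6016-2.210j, V2=2.369-0.6046j, V3=-23.13-0.6046j, V4=0.6012-2.225j, V5=1.981-2.244j
aux → i_V1=-0.7885+0.05383j

-23.13-0.6046j V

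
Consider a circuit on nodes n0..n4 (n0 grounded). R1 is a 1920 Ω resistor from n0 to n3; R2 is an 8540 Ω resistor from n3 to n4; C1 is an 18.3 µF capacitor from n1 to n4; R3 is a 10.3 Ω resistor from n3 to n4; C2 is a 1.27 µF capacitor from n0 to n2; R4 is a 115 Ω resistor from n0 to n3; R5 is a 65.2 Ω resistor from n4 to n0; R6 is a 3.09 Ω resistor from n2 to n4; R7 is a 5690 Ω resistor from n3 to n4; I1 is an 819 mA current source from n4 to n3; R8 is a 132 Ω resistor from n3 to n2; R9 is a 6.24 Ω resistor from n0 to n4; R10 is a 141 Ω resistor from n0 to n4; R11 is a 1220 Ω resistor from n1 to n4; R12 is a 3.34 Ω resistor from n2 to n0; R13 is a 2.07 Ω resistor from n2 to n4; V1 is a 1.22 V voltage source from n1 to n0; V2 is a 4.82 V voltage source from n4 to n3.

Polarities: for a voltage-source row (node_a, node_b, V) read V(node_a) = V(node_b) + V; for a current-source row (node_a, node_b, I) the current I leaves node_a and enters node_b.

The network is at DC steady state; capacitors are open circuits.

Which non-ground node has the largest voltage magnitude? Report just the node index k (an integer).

Apply KCL at each of the 4 non-ground nodes and solve the resulting linear system.
Node n1: branches {C1, R11, V1} → V_1 = 1.220
Node n2: branches {C2, R6, R8, R12, R13} → V_2 = 0.06533
Node n3: branches {R1, R2, R3, R4, R7, I1, R8, V2} → V_3 = -4.686
Node n4: branches {R2, C1, R3, R5, R6, R7, I1, R9, R10, R11, R13, V2} → V_4 = 0.1342
Source currents: i(V1)=-0.0008900, i(V2)=-1.368

3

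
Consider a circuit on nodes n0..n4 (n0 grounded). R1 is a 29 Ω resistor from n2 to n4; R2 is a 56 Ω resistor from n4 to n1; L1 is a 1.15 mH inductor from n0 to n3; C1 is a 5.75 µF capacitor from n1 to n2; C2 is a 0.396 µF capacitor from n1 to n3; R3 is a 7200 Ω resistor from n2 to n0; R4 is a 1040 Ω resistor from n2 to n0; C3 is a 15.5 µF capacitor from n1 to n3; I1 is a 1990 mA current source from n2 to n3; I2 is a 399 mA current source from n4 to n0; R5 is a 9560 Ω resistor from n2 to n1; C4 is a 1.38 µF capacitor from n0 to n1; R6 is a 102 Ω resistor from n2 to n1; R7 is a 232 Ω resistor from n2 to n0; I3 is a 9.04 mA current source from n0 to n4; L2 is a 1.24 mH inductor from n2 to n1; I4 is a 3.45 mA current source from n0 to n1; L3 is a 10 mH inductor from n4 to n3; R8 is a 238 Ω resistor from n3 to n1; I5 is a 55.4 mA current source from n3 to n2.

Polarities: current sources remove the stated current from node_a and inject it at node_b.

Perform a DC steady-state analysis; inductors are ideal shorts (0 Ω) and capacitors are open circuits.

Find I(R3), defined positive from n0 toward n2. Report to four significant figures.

Apply KCL at each of the 4 non-ground nodes and solve the resulting linear system.
Node n1: branches {R2, C1, C2, C3, R5, C4, R6, L2, I4, R8} → V_1 = -31.17
Node n2: branches {R1, C1, R3, R4, I1, R5, R6, R7, L2, I5} → V_2 = -31.17
Node n3: branches {L1, C2, C3, I1, L3, R8, I5} → V_3 = 0.000
Node n4: branches {R1, R2, I2, I3, L3} → V_4 = 0.000
Source currents: i(L1)=0.2178, i(L2)=-0.6911, i(L3)=-2.021

0.004329 A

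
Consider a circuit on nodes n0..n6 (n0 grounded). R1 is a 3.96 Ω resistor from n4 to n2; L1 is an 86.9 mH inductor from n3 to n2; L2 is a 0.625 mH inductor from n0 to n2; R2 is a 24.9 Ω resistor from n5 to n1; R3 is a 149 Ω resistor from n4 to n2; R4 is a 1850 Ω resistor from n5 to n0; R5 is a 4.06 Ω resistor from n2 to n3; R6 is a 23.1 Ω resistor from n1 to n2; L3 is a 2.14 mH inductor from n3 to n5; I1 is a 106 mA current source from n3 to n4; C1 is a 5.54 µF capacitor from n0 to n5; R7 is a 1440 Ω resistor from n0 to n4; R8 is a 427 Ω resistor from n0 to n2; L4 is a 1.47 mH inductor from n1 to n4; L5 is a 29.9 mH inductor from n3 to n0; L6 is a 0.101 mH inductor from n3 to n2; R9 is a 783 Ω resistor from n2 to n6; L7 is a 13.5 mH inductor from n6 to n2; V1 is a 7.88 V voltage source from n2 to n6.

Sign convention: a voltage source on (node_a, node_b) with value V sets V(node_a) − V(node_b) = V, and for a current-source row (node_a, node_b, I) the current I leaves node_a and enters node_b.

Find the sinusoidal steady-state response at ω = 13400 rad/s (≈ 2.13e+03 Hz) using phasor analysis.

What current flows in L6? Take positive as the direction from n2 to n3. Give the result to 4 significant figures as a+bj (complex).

0.09166-0.02994j A

Apply KCL at each of the 6 non-ground nodes and solve the resulting linear system.
Node n1: branches {R2, R6, L4} → V_1 = 0.06803-0.1736j
Node n2: branches {R1, L1, L2, R3, R5, R6, R8, L6, R9, L7, V1} → V_2 = -0.04509-0.01348j
Node n3: branches {L1, R5, L3, I1, L5, L6} → V_3 = -0.08561-0.1375j
Node n4: branches {R1, R3, I1, R7, L4} → V_4 = 0.3219+0.03614j
Node n5: branches {R2, R4, L3, C1} → V_5 = -0.07513-0.02526j
Node n6: branches {R9, L7, V1} → V_6 = -7.925-0.01348j
Source currents: i(V1)=-0.01006+0.04356j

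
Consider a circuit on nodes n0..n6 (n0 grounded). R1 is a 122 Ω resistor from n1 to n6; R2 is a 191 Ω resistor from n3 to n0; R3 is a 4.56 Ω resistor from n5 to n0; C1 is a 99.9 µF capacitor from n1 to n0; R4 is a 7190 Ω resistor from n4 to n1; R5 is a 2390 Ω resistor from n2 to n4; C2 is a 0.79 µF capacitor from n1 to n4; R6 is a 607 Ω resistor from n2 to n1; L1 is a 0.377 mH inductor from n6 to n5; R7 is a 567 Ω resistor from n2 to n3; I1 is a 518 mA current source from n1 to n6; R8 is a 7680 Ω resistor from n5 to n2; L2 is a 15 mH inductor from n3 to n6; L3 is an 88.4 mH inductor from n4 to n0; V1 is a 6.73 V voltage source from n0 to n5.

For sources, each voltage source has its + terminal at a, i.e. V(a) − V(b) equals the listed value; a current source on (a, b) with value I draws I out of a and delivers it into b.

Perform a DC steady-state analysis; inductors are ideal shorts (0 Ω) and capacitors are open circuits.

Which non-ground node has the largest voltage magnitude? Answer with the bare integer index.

1

Apply KCL at each of the 6 non-ground nodes and solve the resulting linear system.
Node n1: branches {R1, C1, R4, C2, R6, I1} → V_1 = -62.22
Node n2: branches {R5, R6, R7, R8} → V_2 = -29.10
Node n3: branches {R2, R7, L2} → V_3 = -6.730
Node n4: branches {R4, R5, C2, L3} → V_4 = 0.000
Node n5: branches {R3, L1, R8, V1} → V_5 = -6.730
Node n6: branches {R1, L1, I1, L2} → V_6 = -6.730
Source currents: i(L1)=0.05898, i(L2)=-0.004224, i(L3)=-0.02083, i(V1)=-1.532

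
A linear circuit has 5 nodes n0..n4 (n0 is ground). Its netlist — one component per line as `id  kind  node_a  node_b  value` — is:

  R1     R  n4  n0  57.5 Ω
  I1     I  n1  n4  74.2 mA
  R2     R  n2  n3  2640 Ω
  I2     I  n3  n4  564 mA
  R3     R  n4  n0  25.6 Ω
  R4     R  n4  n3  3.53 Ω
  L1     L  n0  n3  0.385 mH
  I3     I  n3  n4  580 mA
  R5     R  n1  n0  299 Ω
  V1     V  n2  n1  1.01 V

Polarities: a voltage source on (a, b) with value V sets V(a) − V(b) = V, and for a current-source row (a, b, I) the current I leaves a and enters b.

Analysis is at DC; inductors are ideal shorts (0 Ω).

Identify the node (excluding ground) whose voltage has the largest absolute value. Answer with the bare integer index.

MNA unknowns: 4 node voltages V₁..V_4 plus 2 source currents (L1, V1)
R1: Y=0.01739 on G[4,0]
I1: z[1]−=0.0742, z[4]+=0.0742
R2: Y=0.0003788 on G[2,3]
I2: z[3]−=0.564, z[4]+=0.564
R3: Y=0.03906 on G[4,0]
R4: Y=0.2833 on G[4,3]
L1: row V0−V3=0, i_L1 at 0,3
I3: z[3]−=0.58, z[4]+=0.58
R5: Y=0.003344 on G[1,0]
V1: row V2−V1=1.01, i_V1 at 2,1
solve → V1=-20.03, V2=-19.02, V3=0.000, V4=3.586
aux → i_L1=0.1354, i_V1=0.007205

1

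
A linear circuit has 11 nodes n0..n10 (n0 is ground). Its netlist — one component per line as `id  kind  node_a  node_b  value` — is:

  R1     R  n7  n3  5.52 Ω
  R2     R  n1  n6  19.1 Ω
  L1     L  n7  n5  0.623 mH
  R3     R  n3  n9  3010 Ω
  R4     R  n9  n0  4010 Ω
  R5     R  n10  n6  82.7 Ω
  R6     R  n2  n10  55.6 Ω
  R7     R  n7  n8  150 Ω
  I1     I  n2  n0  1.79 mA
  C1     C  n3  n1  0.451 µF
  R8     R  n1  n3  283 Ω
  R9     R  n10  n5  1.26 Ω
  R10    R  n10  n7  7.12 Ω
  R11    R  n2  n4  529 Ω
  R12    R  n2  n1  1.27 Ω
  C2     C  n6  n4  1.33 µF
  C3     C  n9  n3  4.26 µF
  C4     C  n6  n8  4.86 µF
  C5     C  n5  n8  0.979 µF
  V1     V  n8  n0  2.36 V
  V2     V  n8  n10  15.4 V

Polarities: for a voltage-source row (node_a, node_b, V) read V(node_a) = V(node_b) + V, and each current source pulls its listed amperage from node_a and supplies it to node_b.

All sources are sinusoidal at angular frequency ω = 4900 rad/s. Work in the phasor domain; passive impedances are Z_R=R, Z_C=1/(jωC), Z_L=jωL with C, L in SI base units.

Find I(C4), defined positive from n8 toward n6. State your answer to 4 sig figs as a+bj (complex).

MNA unknowns: 10 node voltages V₁..V_10 plus 2 source currents (V1, V2)
R1: Y=0.1812+0.000j on G[7,3]
R2: Y=0.05236+0.000j on G[1,6]
L1: Y=0.000-0.3276j on G[7,5]
R3: Y=0.0003322+0.000j on G[3,9]
R4: Y=0.0002494+0.000j on G[9,0]
R5: Y=0.01209+0.000j on G[10,6]
R6: Y=0.01799+0.000j on G[2,10]
R7: Y=0.006667+0.000j on G[7,8]
I1: z[2]−=0.00179, z[0]+=0.00179
C1: Y=0.000+0.002210j on G[3,1]
R8: Y=0.003534+0.000j on G[1,3]
R9: Y=0.7937+0.000j on G[10,5]
R10: Y=0.1404+0.000j on G[10,7]
R11: Y=0.001890+0.000j on G[2,4]
R12: Y=0.7874+0.000j on G[2,1]
C2: Y=0.000+0.006517j on G[6,4]
C3: Y=0.000+0.02087j on G[9,3]
C4: Y=0.000+0.02381j on G[6,8]
C5: Y=0.000+0.004797j on G[5,8]
V1: row V8−V0=2.36, i_V1 at 8,0
V2: row V8−V10=15.4, i_V2 at 8,10
solve → V1=-8.119+5.194j, V2=-8.228+5.084j, V3=-12.81+0.4778j, V4=-7.109+7.688j, V5=-12.93+0.06541j, V6=-6.354+7.363j, V7=-12.87+0.3290j, V8=2.360+0.000j, V9=-12.82+0.3247j, V10=-13.04+0.000j
aux → i_V1=0.001406-8.097e-05j, i_V2=-0.2786-0.2786j

0.1753+0.2075j A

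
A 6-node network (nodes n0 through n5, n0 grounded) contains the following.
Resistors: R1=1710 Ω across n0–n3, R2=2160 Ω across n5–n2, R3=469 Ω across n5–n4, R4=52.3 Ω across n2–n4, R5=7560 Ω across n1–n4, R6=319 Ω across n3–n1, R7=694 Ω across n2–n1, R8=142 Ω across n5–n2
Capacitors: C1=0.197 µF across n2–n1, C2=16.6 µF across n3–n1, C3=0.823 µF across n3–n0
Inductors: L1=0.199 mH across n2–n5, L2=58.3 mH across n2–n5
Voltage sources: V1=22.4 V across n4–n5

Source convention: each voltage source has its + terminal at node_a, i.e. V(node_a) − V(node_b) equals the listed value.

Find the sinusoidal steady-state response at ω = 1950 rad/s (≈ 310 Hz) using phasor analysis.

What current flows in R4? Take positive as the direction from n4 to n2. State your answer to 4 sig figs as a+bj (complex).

Element admittances at ω=1950 rad/s:
  Y(R1) = 0.0005848+0.000j S between n0,n3
  Y(R2) = 0.0004630+0.000j S between n5,n2
  Y(C1) = 0.000+0.0003841j S between n2,n1
  Y(R3) = 0.002132+0.000j S between n5,n4
  Y(R4) = 0.01912+0.000j S between n2,n4
  Y(R5) = 0.0001323+0.000j S between n1,n4
  Y(L1) = 0.000-2.577j S between n2,n5
  Y(R6) = 0.003135+0.000j S between n3,n1
  Y(C2) = 0.000+0.03237j S between n3,n1
  Y(L2) = 0.000-0.008796j S between n2,n5
  Y(R7) = 0.001441+0.000j S between n2,n1
  Y(C3) = 0.000+0.001605j S between n3,n0
  Y(R8) = 0.007042+0.000j S between n5,n2
  V1: constraint V(n4)−V(n5) = 22.4
Assemble and solve the 6×6 MNA system:
  V(n1)=0.000+0.000j  V(n2)=-1.774+0.4472j  V(n3)=0.000+0.000j  V(n4)=20.62+0.2805j  V(n5)=-1.776+0.2805j
  i(V1)=-0.4788+0.003150j

0.4283-0.003187j A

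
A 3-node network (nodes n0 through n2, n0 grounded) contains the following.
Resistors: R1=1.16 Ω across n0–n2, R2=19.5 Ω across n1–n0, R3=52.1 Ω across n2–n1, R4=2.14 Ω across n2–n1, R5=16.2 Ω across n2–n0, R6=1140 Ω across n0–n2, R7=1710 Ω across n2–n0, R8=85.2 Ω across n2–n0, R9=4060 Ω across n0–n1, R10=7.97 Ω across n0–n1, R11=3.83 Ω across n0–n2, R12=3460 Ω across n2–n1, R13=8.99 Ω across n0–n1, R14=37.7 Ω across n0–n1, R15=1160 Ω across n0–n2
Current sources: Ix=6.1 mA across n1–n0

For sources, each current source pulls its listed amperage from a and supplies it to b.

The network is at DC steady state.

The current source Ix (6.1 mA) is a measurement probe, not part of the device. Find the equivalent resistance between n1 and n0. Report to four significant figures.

Apply KCL at each of the 2 non-ground nodes and solve the resulting linear system.
Node n1: branches {R2, R3, R4, R9, R10, R12, R13, R14, Ix} → V_1 = -0.009229
Node n2: branches {R1, R3, R4, R5, R6, R7, R8, R11, R12, R15} → V_2 = -0.002665

R_eq = 1.513 Ω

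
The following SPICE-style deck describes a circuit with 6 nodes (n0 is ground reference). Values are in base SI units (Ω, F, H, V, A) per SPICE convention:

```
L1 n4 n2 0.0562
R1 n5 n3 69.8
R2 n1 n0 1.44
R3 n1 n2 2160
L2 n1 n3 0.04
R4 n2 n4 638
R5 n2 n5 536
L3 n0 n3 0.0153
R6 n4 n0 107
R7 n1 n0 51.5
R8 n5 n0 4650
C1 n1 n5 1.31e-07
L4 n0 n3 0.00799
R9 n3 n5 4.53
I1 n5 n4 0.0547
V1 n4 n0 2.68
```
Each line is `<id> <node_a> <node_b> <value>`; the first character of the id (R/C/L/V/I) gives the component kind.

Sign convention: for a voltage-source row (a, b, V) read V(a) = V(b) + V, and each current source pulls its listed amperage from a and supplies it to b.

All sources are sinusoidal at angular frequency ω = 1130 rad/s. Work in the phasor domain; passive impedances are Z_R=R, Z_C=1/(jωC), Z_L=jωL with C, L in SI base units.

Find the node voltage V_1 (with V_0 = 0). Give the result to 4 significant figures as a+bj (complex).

MNA unknowns: 5 node voltages V₁..V_5 plus 1 source current (V1)
L1: Y=0.000-0.01575j on G[4,2]
R1: Y=0.01433+0.000j on G[5,3]
R2: Y=0.6944+0.000j on G[1,0]
R3: Y=0.0004630+0.000j on G[1,2]
L2: Y=0.000-0.02212j on G[1,3]
R4: Y=0.001567+0.000j on G[2,4]
R5: Y=0.001866+0.000j on G[2,5]
L3: Y=0.000-0.05784j on G[0,3]
R6: Y=0.009346+0.000j on G[4,0]
R7: Y=0.01942+0.000j on G[1,0]
R8: Y=0.0002151+0.000j on G[5,0]
C1: Y=0.000+0.0001480j on G[1,5]
L4: Y=0.000-0.1108j on G[0,3]
R9: Y=0.2208+0.000j on G[3,5]
I1: z[5]−=0.0547, z[4]+=0.0547
V1: row V4−V0=2.68, i_V1 at 4,0
solve → V1=-0.006267-0.0005056j, V2=2.611-0.4043j, V3=0.0002328-0.2592j, V4=2.680+0.000j, V5=-0.2100-0.2600j
aux → i_V1=0.02318+0.0004561j

-0.006267-0.0005056j V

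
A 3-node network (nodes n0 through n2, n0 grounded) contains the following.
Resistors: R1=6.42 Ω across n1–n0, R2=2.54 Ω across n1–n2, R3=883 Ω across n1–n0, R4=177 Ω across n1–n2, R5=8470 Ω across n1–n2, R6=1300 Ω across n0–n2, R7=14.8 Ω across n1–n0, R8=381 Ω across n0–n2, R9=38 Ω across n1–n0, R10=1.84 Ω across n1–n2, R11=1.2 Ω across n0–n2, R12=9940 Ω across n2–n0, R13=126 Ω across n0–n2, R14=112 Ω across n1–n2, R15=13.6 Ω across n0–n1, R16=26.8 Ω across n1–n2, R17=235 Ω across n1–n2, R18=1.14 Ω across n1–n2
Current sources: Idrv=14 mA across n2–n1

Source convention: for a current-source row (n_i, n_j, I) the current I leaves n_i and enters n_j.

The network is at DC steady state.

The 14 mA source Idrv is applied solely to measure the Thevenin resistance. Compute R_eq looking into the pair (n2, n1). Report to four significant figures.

Apply KCL at each of the 2 non-ground nodes and solve the resulting linear system.
Node n1: branches {R1, R2, R3, R4, R5, R7, R9, R10, R14, R15, R16, R17, R18, Idrv} → V_1 = 0.004806
Node n2: branches {R2, R4, R5, R6, R8, R10, R11, R12, R13, R14, R16, R17, R18, Idrv} → V_2 = -0.001845

R_eq = 0.4751 Ω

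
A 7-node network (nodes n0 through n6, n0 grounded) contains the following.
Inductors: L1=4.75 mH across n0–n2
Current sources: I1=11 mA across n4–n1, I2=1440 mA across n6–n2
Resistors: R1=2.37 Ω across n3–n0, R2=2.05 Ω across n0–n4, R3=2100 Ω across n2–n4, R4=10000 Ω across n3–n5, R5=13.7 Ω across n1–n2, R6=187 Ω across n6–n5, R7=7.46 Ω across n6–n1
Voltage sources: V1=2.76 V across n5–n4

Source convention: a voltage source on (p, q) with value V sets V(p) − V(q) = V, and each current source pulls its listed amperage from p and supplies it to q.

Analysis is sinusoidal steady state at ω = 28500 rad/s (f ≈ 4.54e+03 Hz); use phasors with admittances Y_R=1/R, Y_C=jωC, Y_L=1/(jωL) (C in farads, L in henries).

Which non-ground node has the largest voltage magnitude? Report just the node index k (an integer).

6

Element admittances at ω=28500 rad/s:
  Y(L1) = 0.000-0.007387j S between n0,n2
  I1: injects 0.011 A into n1 (from n4)
  I2: injects 1.44 A into n2 (from n6)
  Y(R1) = 0.4219+0.000j S between n3,n0
  Y(R2) = 0.4878+0.000j S between n0,n4
  Y(R3) = 0.0004762+0.000j S between n2,n4
  Y(R4) = 0.0001000+0.000j S between n3,n5
  Y(R5) = 0.07299+0.000j S between n1,n2
  Y(R6) = 0.005348+0.000j S between n6,n5
  Y(R7) = 0.1340+0.000j S between n6,n1
  V1: constraint V(n5)−V(n4) = 2.76
Assemble and solve the 7×7 MNA system:
  V(n1)=-7.394+14.18j  V(n2)=10.73+15.17j  V(n3)=0.0005994+3.848e-05j  V(n4)=-0.2302+0.1624j  V(n5)=2.530+0.1624j  V(n6)=-17.34+13.64j
  i(V1)=-0.1065+0.07208j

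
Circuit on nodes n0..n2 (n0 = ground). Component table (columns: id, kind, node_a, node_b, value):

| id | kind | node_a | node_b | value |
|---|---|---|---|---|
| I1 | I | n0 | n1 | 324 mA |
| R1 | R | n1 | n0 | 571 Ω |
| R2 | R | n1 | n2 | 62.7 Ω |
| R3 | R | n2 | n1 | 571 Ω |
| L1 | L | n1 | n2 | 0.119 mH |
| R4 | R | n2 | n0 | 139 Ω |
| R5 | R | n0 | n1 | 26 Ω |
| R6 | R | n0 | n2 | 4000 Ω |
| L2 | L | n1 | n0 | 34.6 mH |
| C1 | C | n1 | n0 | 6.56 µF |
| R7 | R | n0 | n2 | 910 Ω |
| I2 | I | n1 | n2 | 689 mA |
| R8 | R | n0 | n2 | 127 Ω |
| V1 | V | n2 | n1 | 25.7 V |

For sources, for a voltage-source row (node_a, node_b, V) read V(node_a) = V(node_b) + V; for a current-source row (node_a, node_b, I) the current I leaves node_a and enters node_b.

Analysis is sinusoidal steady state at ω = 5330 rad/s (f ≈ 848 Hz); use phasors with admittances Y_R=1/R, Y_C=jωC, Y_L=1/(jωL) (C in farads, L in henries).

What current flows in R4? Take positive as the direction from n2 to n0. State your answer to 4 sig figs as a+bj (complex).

Apply KCL at each of the 2 non-ground nodes and solve the resulting linear system.
Node n1: branches {I1, R1, R2, R3, L1, R5, L2, C1, I2, V1} → V_1 = -1.359+0.7091j
Node n2: branches {R2, R3, L1, R4, R6, R7, I2, R8, V1} → V_2 = 24.34+0.7091j
Source currents: i(V1)=-0.1655+40.51j

0.1751+0.005101j A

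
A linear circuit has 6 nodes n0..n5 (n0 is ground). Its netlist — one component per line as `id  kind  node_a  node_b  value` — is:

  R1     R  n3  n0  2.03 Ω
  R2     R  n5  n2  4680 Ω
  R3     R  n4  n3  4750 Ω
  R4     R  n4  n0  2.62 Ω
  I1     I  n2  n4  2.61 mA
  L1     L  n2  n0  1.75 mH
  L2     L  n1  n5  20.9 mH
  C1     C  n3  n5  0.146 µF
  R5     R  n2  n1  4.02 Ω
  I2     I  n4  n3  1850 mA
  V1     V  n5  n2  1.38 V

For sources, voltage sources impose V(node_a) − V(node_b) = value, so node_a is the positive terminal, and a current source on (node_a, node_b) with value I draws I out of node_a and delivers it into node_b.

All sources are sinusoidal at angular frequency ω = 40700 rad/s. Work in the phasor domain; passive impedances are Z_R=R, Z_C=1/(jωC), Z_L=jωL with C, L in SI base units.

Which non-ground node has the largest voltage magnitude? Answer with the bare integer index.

4

Element admittances at ω=40700 rad/s:
  Y(R1) = 0.4926+0.000j S between n3,n0
  Y(R2) = 0.0002137+0.000j S between n5,n2
  Y(R3) = 0.0002105+0.000j S between n4,n3
  Y(R4) = 0.3817+0.000j S between n4,n0
  I1: injects 0.00261 A into n4 (from n2)
  Y(L1) = 0.000-0.01404j S between n2,n0
  Y(L2) = 0.000-0.001176j S between n1,n5
  Y(C1) = 0.000+0.005942j S between n3,n5
  Y(R5) = 0.2488+0.000j S between n2,n1
  I2: injects 1.85 A into n3 (from n4)
  V1: constraint V(n5)−V(n2) = 1.38
Assemble and solve the 6×6 MNA system:
  V(n1)=-1.743-0.2924j  V(n2)=-1.743-0.2859j  V(n3)=3.755-0.04964j  V(n4)=-4.835-2.737e-05j  V(n5)=-0.3625-0.2859j
  i(V1)=-0.001706+0.02609j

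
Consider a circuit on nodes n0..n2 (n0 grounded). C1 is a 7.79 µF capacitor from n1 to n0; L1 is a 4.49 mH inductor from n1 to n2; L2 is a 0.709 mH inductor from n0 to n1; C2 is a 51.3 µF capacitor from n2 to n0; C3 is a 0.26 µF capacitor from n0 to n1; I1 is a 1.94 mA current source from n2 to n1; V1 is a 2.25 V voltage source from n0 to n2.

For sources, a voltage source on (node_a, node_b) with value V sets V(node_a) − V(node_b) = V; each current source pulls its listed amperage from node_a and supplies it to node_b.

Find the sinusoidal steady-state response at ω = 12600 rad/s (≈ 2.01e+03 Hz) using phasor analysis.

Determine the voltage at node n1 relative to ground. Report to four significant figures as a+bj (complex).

Element admittances at ω=12600 rad/s:
  Y(C1) = 0.000+0.09815j S between n1,n0
  Y(L1) = 0.000-0.01768j S between n1,n2
  Y(L2) = 0.000-0.1119j S between n0,n1
  Y(C2) = 0.000+0.6464j S between n2,n0
  Y(C3) = 0.000+0.003276j S between n0,n1
  I1: injects 0.00194 A into n1 (from n2)
  V1: constraint V(n0)−V(n2) = 2.25
Assemble and solve the 3×3 MNA system:
  V(n1)=-1.411+0.06883j  V(n2)=-2.250+0.000j
  i(V1)=0.0007234-1.440j

-1.411+0.06883j V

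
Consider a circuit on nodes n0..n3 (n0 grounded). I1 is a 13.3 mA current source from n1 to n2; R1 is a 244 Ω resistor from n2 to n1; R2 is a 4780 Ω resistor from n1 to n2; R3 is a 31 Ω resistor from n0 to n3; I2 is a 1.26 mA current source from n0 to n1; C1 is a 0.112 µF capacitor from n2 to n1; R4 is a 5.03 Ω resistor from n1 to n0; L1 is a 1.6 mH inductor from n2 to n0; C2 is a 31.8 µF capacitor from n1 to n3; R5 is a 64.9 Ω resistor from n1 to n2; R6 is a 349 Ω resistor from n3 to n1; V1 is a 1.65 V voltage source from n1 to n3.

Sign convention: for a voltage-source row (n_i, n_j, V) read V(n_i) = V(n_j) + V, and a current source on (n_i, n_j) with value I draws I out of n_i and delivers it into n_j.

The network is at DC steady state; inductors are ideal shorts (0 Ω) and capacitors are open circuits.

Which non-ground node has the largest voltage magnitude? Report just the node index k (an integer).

3

MNA unknowns: 3 node voltages V₁..V_3 plus 2 source currents (L1, V1)
I1: z[1]−=0.0133, z[2]+=0.0133
R1: Y=0.004098 on G[2,1]
R2: Y=0.0002092 on G[1,2]
R3: Y=0.03226 on G[0,3]
I2: z[0]−=0.00126, z[1]+=0.00126
C1: Y=0.000 on G[2,1]
R4: Y=0.1988 on G[1,0]
L1: row V2−V0=0, i_L1 at 2,0
C2: Y=0.000 on G[1,3]
R5: Y=0.01541 on G[1,2]
R6: Y=0.002865 on G[3,1]
V1: row V1−V3=1.65, i_V1 at 1,3
solve → V1=0.1642, V2=0.000, V3=-1.486
aux → i_L1=0.01654, i_V1=-0.05266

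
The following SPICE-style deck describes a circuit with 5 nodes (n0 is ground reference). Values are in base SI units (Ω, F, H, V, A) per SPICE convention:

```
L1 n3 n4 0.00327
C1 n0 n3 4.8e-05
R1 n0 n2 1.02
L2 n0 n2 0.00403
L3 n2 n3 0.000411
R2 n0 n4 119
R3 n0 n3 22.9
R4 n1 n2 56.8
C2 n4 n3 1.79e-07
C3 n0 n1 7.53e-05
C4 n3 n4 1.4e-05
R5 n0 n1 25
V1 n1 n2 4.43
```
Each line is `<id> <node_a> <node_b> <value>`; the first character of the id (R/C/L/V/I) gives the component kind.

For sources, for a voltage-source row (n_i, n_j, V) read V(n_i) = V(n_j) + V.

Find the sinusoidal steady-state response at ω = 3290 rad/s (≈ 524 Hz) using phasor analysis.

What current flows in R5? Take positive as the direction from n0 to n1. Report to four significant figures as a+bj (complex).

Element admittances at ω=3290 rad/s:
  Y(L1) = 0.000-0.09295j S between n3,n4
  Y(C1) = 0.000+0.1579j S between n0,n3
  Y(R1) = 0.9804+0.000j S between n0,n2
  Y(L2) = 0.000-0.07542j S between n0,n2
  Y(L3) = 0.000-0.7395j S between n2,n3
  Y(R2) = 0.008403+0.000j S between n0,n4
  Y(R3) = 0.04367+0.000j S between n0,n3
  Y(R4) = 0.01761+0.000j S between n1,n2
  Y(C2) = 0.000+0.0005889j S between n4,n3
  Y(C3) = 0.000+0.2477j S between n0,n1
  Y(C4) = 0.000+0.04606j S between n3,n4
  Y(R5) = 0.04000+0.000j S between n0,n1
  V1: constraint V(n1)−V(n2) = 4.43
Assemble and solve the 5×5 MNA system:
  V(n1)=3.989-0.8498j  V(n2)=-0.4406-0.8498j  V(n3)=-0.6494-1.020j  V(n4)=-0.8079-0.8735j
  i(V1)=-0.4481-0.9543j

-0.1596+0.03399j A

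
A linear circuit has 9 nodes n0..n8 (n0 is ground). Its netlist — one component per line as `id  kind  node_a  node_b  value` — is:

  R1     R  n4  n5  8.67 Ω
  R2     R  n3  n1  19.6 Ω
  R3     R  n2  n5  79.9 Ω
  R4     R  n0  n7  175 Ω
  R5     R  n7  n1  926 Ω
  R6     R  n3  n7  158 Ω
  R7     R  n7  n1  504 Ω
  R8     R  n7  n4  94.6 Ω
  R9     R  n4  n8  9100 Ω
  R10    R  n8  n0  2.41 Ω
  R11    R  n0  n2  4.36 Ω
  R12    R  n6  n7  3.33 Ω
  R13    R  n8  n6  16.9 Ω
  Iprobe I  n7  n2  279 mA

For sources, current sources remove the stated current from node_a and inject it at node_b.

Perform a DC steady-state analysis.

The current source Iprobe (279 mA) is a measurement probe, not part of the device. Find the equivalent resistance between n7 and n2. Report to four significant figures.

R_eq = 21.53 Ω

MNA unknowns: 8 node voltages V₁..V_8
R1: Y=0.1153 on G[4,5]
R2: Y=0.05102 on G[3,1]
R3: Y=0.01252 on G[2,5]
R4: Y=0.005714 on G[0,7]
R5: Y=0.001080 on G[7,1]
R6: Y=0.006329 on G[3,7]
R7: Y=0.001984 on G[7,1]
R8: Y=0.01057 on G[7,4]
R9: Y=0.0001099 on G[4,8]
R10: Y=0.4149 on G[8,0]
R11: Y=0.2294 on G[0,2]
R12: Y=0.3003 on G[6,7]
R13: Y=0.05917 on G[8,6]
Iprobe: z[7]−=0.279, z[2]+=0.279
solve → V1=-4.934, V2=1.074, V3=-4.934, V4=-1.825, V5=-1.541, V6=-4.209, V7=-4.934, V8=-0.5256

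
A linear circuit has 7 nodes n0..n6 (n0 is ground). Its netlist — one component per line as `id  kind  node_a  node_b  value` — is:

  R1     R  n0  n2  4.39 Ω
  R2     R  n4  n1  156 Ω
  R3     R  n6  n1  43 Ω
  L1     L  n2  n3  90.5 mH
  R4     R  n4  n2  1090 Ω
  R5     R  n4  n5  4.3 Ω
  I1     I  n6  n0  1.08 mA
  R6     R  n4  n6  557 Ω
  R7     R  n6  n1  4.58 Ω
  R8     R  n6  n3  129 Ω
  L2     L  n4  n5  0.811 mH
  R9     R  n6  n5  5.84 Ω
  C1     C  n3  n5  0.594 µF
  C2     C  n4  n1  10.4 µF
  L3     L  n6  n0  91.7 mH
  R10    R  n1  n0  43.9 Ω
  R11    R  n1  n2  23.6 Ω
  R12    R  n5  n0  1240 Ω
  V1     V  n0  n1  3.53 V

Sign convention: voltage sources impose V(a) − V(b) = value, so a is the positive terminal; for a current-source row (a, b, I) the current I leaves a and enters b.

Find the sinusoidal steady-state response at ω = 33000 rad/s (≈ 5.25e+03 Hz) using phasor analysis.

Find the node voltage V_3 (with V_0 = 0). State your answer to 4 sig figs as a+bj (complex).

MNA unknowns: 6 node voltages V₁..V_6 plus 1 source current (V1)
R1: Y=0.2278+0.000j on G[0,2]
R2: Y=0.006410+0.000j on G[4,1]
R3: Y=0.02326+0.000j on G[6,1]
L1: Y=0.000-0.0003348j on G[2,3]
R4: Y=0.0009174+0.000j on G[4,2]
R5: Y=0.2326+0.000j on G[4,5]
I1: z[6]−=0.00108, z[0]+=0.00108
R6: Y=0.001795+0.000j on G[4,6]
R7: Y=0.2183+0.000j on G[6,1]
R8: Y=0.007752+0.000j on G[6,3]
L2: Y=0.000-0.03737j on G[4,5]
R9: Y=0.1712+0.000j on G[6,5]
C1: Y=0.000+0.01960j on G[3,5]
C2: Y=0.000+0.3432j on G[4,1]
L3: Y=0.000-0.0003305j on G[6,0]
R10: Y=0.02278+0.000j on G[1,0]
R11: Y=0.04237+0.000j on G[1,2]
R12: Y=0.0008065+0.000j on G[5,0]
V1: row V0−V1=3.53, i_V1 at 0,1
solve → V1=-3.530+0.000j, V2=-0.5638+0.003664j, V3=-3.566-0.02735j, V4=-3.530-0.01320j, V5=-3.522-0.01256j, V6=-3.530-0.008412j
aux → i_V1=-0.2106+0.001991j

-3.566-0.02735j V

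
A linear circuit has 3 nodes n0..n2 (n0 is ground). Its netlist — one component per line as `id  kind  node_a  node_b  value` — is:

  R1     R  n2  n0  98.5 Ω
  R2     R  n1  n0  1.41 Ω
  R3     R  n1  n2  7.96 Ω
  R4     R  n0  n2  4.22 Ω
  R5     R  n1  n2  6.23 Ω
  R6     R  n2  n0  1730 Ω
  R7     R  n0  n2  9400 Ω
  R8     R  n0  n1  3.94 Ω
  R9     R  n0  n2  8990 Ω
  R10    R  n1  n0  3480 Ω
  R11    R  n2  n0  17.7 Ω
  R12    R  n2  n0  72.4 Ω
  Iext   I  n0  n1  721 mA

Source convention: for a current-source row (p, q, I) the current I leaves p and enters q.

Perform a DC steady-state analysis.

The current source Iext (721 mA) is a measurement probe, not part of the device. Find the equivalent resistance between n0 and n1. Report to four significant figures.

R_eq = 0.8977 Ω

Apply KCL at each of the 2 non-ground nodes and solve the resulting linear system.
Node n1: branches {R2, R3, R5, R8, R10, Iext} → V_1 = 0.6472
Node n2: branches {R1, R3, R4, R5, R6, R7, R9, R11, R12} → V_2 = 0.3064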